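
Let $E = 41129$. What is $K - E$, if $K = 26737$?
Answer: $-14392$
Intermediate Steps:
$K - E = 26737 - 41129 = -14392$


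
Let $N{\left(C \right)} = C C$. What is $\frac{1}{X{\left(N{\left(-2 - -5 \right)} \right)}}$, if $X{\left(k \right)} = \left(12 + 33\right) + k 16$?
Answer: $\frac{1}{189} \approx 0.005291$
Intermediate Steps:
$N{\left(C \right)} = C^{2}$
$X{\left(k \right)} = 45 + 16 k$
$\frac{1}{X{\left(N{\left(-2 - -5 \right)} \right)}} = \frac{1}{45 + 16 \left(-2 - -5\right)^{2}} = \frac{1}{45 + 16 \left(-2 + 5\right)^{2}} = \frac{1}{45 + 16 \cdot 3^{2}} = \frac{1}{45 + 16 \cdot 9} = \frac{1}{45 + 144} = \frac{1}{189}$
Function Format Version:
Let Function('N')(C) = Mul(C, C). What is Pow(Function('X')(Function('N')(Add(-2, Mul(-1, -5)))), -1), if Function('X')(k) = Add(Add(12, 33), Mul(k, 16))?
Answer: Rational(1, 189) ≈ 0.0052910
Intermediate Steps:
Function('N')(C) = Pow(C, 2)
Function('X')(k) = Add(45, Mul(16, k))
Pow(Function('X')(Function('N')(Add(-2, Mul(-1, -5)))), -1) = Pow(Add(45, Mul(16, Pow(Add(-2, Mul(-1, -5)), 2))), -1) = Pow(Add(45, Mul(16, Pow(Add(-2, 5), 2))), -1) = Pow(Add(45, Mul(16, Pow(3, 2))), -1) = Pow(Add(45, Mul(16, 9)), -1) = Pow(Add(45, 144), -1) = Pow(189, -1) = Rational(1, 189)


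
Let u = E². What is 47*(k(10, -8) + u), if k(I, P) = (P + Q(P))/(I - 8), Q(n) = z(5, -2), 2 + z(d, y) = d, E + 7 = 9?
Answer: 141/2 ≈ 70.500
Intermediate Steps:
E = 2 (E = -7 + 9 = 2)
z(d, y) = -2 + d
Q(n) = 3 (Q(n) = -2 + 5 = 3)
u = 4 (u = 2² = 4)
k(I, P) = (3 + P)/(-8 + I) (k(I, P) = (P + 3)/(I - 8) = (3 + P)/(-8 + I))
47*(k(10, -8) + u) = 47*((3 - 8)/(-8 + 10) + 4) = 47*(-5/2 + 4) = 47*(3/2) = 141/2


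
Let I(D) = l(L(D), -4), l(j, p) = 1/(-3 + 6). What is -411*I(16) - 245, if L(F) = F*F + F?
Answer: -382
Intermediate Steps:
L(F) = F + F² (L(F) = F² + F = F + F²)
l(j, p) = ⅓ (l(j, p) = 1/3 = ⅓)
I(D) = ⅓
-411*I(16) - 245 = -411*⅓ - 245 = -137 - 245 = -382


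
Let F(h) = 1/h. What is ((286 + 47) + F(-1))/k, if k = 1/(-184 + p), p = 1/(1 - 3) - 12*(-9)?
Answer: -25398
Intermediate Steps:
p = 215/2 (p = 1/(-2) + 108 = -1/2 + 108 = 215/2 ≈ 107.50)
k = -2/153 (k = 1/(-184 + 215/2) = 1/(-153/2) = -2/153 ≈ -0.013072)
((286 + 47) + F(-1))/k = ((286 + 47) + 1/(-1))/(-2/153) = (333 - 1)*(-153/2) = 332*(-153/2) = -25398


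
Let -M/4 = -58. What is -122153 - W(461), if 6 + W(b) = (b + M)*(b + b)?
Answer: -761093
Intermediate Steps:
M = 232 (M = -4*(-58) = 232)
W(b) = -6 + 2*b*(232 + b) (W(b) = -6 + (b + 232)*(b + b) = -6 + (232 + b)*(2*b) = -6 + 2*b*(232 + b))
-122153 - W(461) = -122153 - (-6 + 2*461² + 464*461) = -122153 - (-6 + 2*212521 + 213904) = -122153 - (-6 + 425042 + 213904) = -122153 - 1*638940 = -122153 - 638940 = -761093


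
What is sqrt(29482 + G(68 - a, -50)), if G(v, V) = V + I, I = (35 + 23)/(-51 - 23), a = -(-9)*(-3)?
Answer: 3*sqrt(4476815)/37 ≈ 171.56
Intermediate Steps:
a = -27 (a = -1*27 = -27)
I = -29/37 (I = 58/(-74) = 58*(-1/74) = -29/37 ≈ -0.78378)
G(v, V) = -29/37 + V (G(v, V) = V - 29/37 = -29/37 + V)
sqrt(29482 + G(68 - a, -50)) = sqrt(29482 + (-29/37 - 50)) = sqrt(29482 - 1879/37) = sqrt(1088955/37) = 3*sqrt(4476815)/37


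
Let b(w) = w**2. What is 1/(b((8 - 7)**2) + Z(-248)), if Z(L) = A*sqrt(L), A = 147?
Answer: 1/5359033 - 294*I*sqrt(62)/5359033 ≈ 1.866e-7 - 0.00043197*I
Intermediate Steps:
Z(L) = 147*sqrt(L)
1/(b((8 - 7)**2) + Z(-248)) = 1/(((8 - 7)**2)**2 + 147*sqrt(-248)) = 1/((1**2)**2 + 147*(2*I*sqrt(62))) = 1/(1**2 + 294*I*sqrt(62)) = 1/(1 + 294*I*sqrt(62))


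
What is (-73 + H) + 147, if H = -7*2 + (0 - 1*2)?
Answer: 58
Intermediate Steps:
H = -16 (H = -14 + (0 - 2) = -14 - 2 = -16)
(-73 + H) + 147 = (-73 - 16) + 147 = -89 + 147 = 58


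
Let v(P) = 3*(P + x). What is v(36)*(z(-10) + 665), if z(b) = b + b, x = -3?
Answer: 63855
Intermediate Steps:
z(b) = 2*b
v(P) = -9 + 3*P (v(P) = 3*(P - 3) = 3*(-3 + P) = -9 + 3*P)
v(36)*(z(-10) + 665) = (-9 + 3*36)*(2*(-10) + 665) = (-9 + 108)*(-20 + 665) = 99*645 = 63855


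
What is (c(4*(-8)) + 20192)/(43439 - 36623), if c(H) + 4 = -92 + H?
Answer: 209/71 ≈ 2.9437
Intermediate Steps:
c(H) = -96 + H (c(H) = -4 + (-92 + H) = -96 + H)
(c(4*(-8)) + 20192)/(43439 - 36623) = ((-96 + 4*(-8)) + 20192)/(43439 - 36623) = ((-96 - 32) + 20192)/6816 = (-128 + 20192)*(1/6816) = 20064*(1/6816) = 209/71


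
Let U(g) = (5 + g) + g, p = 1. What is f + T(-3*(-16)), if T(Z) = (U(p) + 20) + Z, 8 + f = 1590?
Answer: 1657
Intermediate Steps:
f = 1582 (f = -8 + 1590 = 1582)
U(g) = 5 + 2*g
T(Z) = 27 + Z (T(Z) = ((5 + 2*1) + 20) + Z = ((5 + 2) + 20) + Z = (7 + 20) + Z = 27 + Z)
f + T(-3*(-16)) = 1582 + (27 - 3*(-16)) = 1582 + (27 + 48) = 1582 + 75 = 1657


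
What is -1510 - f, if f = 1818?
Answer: -3328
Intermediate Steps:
-1510 - f = -1510 - 1*1818 = -1510 - 1818 = -3328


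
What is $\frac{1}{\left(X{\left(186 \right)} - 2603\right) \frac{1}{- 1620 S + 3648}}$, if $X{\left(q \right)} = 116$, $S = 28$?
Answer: $\frac{13904}{829} \approx 16.772$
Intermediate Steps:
$\frac{1}{\left(X{\left(186 \right)} - 2603\right) \frac{1}{- 1620 S + 3648}} = \frac{1}{\left(116 - 2603\right) \frac{1}{\left(-1620\right) 28 + 3648}} = \frac{1}{\left(-2487\right) \frac{1}{-45360 + 3648}} = \frac{1}{\left(-2487\right) \frac{1}{-41712}} = \frac{1}{\left(-2487\right) \left(- \frac{1}{41712}\right)} = \frac{1}{\frac{829}{13904}} = \frac{13904}{829}$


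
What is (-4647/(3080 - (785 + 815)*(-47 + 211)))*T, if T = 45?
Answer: 13941/17288 ≈ 0.80640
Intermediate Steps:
(-4647/(3080 - (785 + 815)*(-47 + 211)))*T = -4647/(3080 - (785 + 815)*(-47 + 211))*45 = -4647/(3080 - 1600*164)*45 = -4647/(3080 - 1*262400)*45 = -4647/(3080 - 262400)*45 = -4647/(-259320)*45 = -4647*(-1/259320)*45 = (1549/86440)*45 = 13941/17288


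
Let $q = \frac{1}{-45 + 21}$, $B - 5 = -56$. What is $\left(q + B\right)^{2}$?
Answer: $\frac{1500625}{576} \approx 2605.3$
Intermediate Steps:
$B = -51$ ($B = 5 - 56 = -51$)
$q = - \frac{1}{24}$ ($q = \frac{1}{-24} = - \frac{1}{24} \approx -0.041667$)
$\left(q + B\right)^{2} = \left(- \frac{1}{24} - 51\right)^{2} = \left(- \frac{1225}{24}\right)^{2} = \frac{1500625}{576}$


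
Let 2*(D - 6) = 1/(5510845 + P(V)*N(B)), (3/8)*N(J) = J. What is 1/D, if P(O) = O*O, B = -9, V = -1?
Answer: 11021642/66129853 ≈ 0.16667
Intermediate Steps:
N(J) = 8*J/3
P(O) = O**2
D = 66129853/11021642 (D = 6 + 1/(2*(5510845 + (-1)**2*((8/3)*(-9)))) = 6 + 1/(2*(5510845 + 1*(-24))) = 6 + 1/(2*(5510845 - 24)) = 6 + (1/2)/5510821 = 6 + (1/2)*(1/5510821) = 6 + 1/11021642 = 66129853/11021642 ≈ 6.0000)
1/D = 1/(66129853/11021642) = 11021642/66129853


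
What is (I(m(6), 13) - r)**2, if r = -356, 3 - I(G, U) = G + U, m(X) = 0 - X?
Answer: 123904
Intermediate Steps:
m(X) = -X
I(G, U) = 3 - G - U (I(G, U) = 3 - (G + U) = 3 + (-G - U) = 3 - G - U)
(I(m(6), 13) - r)**2 = ((3 - (-1)*6 - 1*13) - 1*(-356))**2 = ((3 - 1*(-6) - 13) + 356)**2 = ((3 + 6 - 13) + 356)**2 = (-4 + 356)**2 = 352**2 = 123904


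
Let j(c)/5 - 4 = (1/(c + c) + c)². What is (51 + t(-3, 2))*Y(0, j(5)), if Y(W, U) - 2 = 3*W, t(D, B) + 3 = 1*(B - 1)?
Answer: 98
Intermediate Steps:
t(D, B) = -4 + B (t(D, B) = -3 + 1*(B - 1) = -3 + 1*(-1 + B) = -3 + (-1 + B) = -4 + B)
j(c) = 20 + 5*(c + 1/(2*c))² (j(c) = 20 + 5*(1/(c + c) + c)² = 20 + 5*(1/(2*c) + c)² = 20 + 5*(c + 1/(2*c))²)
Y(W, U) = 2 + 3*W
(51 + t(-3, 2))*Y(0, j(5)) = (51 + (-4 + 2))*(2 + 3*0) = (51 - 2)*(2 + 0) = 49*2 = 98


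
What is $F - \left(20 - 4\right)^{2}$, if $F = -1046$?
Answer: $-1302$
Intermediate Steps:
$F - \left(20 - 4\right)^{2} = -1046 - \left(20 - 4\right)^{2} = -1046 - 16^{2} = -1046 - 256 = -1302$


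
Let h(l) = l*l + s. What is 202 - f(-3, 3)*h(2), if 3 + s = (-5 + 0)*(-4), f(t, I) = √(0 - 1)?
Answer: 202 - 21*I ≈ 202.0 - 21.0*I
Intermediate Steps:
f(t, I) = I (f(t, I) = √(-1) = I)
s = 17 (s = -3 + (-5 + 0)*(-4) = -3 - 5*(-4) = -3 + 20 = 17)
h(l) = 17 + l² (h(l) = l*l + 17 = l² + 17 = 17 + l²)
202 - f(-3, 3)*h(2) = 202 - I*(17 + 2²) = 202 - I*(17 + 4) = 202 - I*21 = 202 - 21*I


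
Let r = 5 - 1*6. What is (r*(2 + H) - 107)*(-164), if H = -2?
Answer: 17548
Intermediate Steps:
r = -1 (r = 5 - 6 = -1)
(r*(2 + H) - 107)*(-164) = (-(2 - 2) - 107)*(-164) = (-1*0 - 107)*(-164) = (0 - 107)*(-164) = -107*(-164) = 17548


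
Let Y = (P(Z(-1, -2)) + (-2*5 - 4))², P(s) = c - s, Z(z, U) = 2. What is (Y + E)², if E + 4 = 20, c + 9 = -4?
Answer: 734449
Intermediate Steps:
c = -13 (c = -9 - 4 = -13)
E = 16 (E = -4 + 20 = 16)
P(s) = -13 - s
Y = 841 (Y = ((-13 - 1*2) + (-2*5 - 4))² = ((-13 - 2) + (-10 - 4))² = (-15 - 14)² = (-29)² = 841)
(Y + E)² = (841 + 16)² = 857² = 734449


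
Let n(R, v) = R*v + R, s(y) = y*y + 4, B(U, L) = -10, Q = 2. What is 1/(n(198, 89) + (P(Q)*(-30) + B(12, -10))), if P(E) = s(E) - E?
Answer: 1/17630 ≈ 5.6722e-5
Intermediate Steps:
s(y) = 4 + y² (s(y) = y² + 4 = 4 + y²)
P(E) = 4 + E² - E (P(E) = (4 + E²) - E = 4 + E² - E)
n(R, v) = R + R*v
1/(n(198, 89) + (P(Q)*(-30) + B(12, -10))) = 1/(198*(1 + 89) + ((4 + 2² - 1*2)*(-30) - 10)) = 1/(198*90 + ((4 + 4 - 2)*(-30) - 10)) = 1/(17820 + (6*(-30) - 10)) = 1/(17820 + (-180 - 10)) = 1/(17820 - 190) = 1/17630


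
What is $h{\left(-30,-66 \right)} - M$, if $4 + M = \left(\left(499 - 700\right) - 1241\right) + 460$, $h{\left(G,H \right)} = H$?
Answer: $920$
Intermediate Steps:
$M = -986$ ($M = -4 + \left(\left(\left(499 - 700\right) - 1241\right) + 460\right) = -4 + \left(\left(-201 - 1241\right) + 460\right) = -4 + \left(-1442 + 460\right) = -4 - 982 = -986$)
$h{\left(-30,-66 \right)} - M = -66 - -986 = -66 + 986 = 920$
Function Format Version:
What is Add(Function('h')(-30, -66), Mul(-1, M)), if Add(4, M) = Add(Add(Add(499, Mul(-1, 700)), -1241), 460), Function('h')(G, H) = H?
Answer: 920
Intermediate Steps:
M = -986 (M = Add(-4, Add(Add(Add(499, Mul(-1, 700)), -1241), 460)) = Add(-4, Add(Add(Add(499, -700), -1241), 460)) = Add(-4, Add(Add(-201, -1241), 460)) = Add(-4, Add(-1442, 460)) = Add(-4, -982) = -986)
Add(Function('h')(-30, -66), Mul(-1, M)) = Add(-66, Mul(-1, -986)) = Add(-66, 986) = 920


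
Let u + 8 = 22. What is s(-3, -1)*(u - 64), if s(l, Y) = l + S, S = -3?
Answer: 300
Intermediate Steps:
s(l, Y) = -3 + l (s(l, Y) = l - 3 = -3 + l)
u = 14 (u = -8 + 22 = 14)
s(-3, -1)*(u - 64) = (-3 - 3)*(14 - 64) = -6*(-50) = 300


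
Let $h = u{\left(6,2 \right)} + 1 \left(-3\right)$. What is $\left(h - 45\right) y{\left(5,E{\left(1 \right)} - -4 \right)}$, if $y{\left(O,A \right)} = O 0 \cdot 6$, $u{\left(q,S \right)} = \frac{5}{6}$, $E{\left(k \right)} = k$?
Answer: $0$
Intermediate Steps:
$u{\left(q,S \right)} = \frac{5}{6}$ ($u{\left(q,S \right)} = 5 \cdot \frac{1}{6} = \frac{5}{6}$)
$y{\left(O,A \right)} = 0$ ($y{\left(O,A \right)} = O 0 = 0$)
$h = - \frac{13}{6}$ ($h = \frac{5}{6} + 1 \left(-3\right) = \frac{5}{6} - 3 = - \frac{13}{6} \approx -2.1667$)
$\left(h - 45\right) y{\left(5,E{\left(1 \right)} - -4 \right)} = \left(- \frac{13}{6} - 45\right) 0 = \left(- \frac{283}{6}\right) 0 = 0$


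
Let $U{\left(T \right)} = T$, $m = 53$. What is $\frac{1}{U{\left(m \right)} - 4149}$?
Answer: $- \frac{1}{4096} \approx -0.00024414$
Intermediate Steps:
$\frac{1}{U{\left(m \right)} - 4149} = \frac{1}{53 - 4149} = \frac{1}{-4096} = - \frac{1}{4096}$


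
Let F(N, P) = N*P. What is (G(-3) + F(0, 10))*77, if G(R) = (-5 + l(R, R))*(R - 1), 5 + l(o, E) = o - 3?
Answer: 4928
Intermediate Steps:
l(o, E) = -8 + o (l(o, E) = -5 + (o - 3) = -5 + (-3 + o) = -8 + o)
G(R) = (-1 + R)*(-13 + R) (G(R) = (-5 + (-8 + R))*(R - 1) = (-13 + R)*(-1 + R) = (-1 + R)*(-13 + R))
(G(-3) + F(0, 10))*77 = ((13 + (-3)² - 14*(-3)) + 0*10)*77 = ((13 + 9 + 42) + 0)*77 = (64 + 0)*77 = 64*77 = 4928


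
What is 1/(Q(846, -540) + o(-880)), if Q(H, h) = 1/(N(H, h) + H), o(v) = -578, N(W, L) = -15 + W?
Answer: -1677/969305 ≈ -0.0017301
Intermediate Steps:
Q(H, h) = 1/(-15 + 2*H) (Q(H, h) = 1/((-15 + H) + H) = 1/(-15 + 2*H))
1/(Q(846, -540) + o(-880)) = 1/(1/(-15 + 2*846) - 578) = 1/(1/(-15 + 1692) - 578) = 1/(1/1677 - 578) = 1/(-969305/1677) = -1677/969305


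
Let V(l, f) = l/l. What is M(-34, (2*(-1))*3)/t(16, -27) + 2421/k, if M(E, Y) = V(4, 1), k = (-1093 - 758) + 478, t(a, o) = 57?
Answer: -136624/78261 ≈ -1.7457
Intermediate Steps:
V(l, f) = 1
k = -1373 (k = -1851 + 478 = -1373)
M(E, Y) = 1
M(-34, (2*(-1))*3)/t(16, -27) + 2421/k = 1/57 + 2421/(-1373) = 1*(1/57) + 2421*(-1/1373) = 1/57 - 2421/1373 = -136624/78261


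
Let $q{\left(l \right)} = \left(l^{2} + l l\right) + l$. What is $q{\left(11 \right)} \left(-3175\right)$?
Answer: $-803275$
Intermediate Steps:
$q{\left(l \right)} = l + 2 l^{2}$ ($q{\left(l \right)} = \left(l^{2} + l^{2}\right) + l = 2 l^{2} + l = l + 2 l^{2}$)
$q{\left(11 \right)} \left(-3175\right) = 11 \left(1 + 2 \cdot 11\right) \left(-3175\right) = 11 \left(1 + 22\right) \left(-3175\right) = 11 \cdot 23 \left(-3175\right) = 253 \left(-3175\right) = -803275$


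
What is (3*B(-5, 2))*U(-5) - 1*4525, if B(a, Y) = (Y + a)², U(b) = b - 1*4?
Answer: -4768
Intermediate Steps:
U(b) = -4 + b (U(b) = b - 4 = -4 + b)
(3*B(-5, 2))*U(-5) - 1*4525 = (3*(2 - 5)²)*(-4 - 5) - 1*4525 = (3*(-3)²)*(-9) - 4525 = (3*9)*(-9) - 4525 = 27*(-9) - 4525 = -243 - 4525 = -4768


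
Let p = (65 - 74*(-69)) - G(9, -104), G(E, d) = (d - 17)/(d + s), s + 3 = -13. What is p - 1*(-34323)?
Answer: 4739159/120 ≈ 39493.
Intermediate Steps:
s = -16 (s = -3 - 13 = -16)
G(E, d) = (-17 + d)/(-16 + d) (G(E, d) = (d - 17)/(d - 16) = (-17 + d)/(-16 + d))
p = 620399/120 (p = (65 - 74*(-69)) - (-17 - 104)/(-16 - 104) = (65 + 5106) - (-121)/(-120) = 5171 - (-1)*(-121)/120 = 5171 - 1*121/120 = 5171 - 121/120 = 620399/120 ≈ 5170.0)
p - 1*(-34323) = 620399/120 - 1*(-34323) = 620399/120 + 34323 = 4739159/120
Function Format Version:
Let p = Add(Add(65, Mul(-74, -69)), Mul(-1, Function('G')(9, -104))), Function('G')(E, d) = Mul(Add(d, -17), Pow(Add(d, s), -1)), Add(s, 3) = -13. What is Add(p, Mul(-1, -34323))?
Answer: Rational(4739159, 120) ≈ 39493.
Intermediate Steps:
s = -16 (s = Add(-3, -13) = -16)
Function('G')(E, d) = Mul(Pow(Add(-16, d), -1), Add(-17, d)) (Function('G')(E, d) = Mul(Add(d, -17), Pow(Add(d, -16), -1)) = Mul(Add(-17, d), Pow(Add(-16, d), -1)) = Mul(Pow(Add(-16, d), -1), Add(-17, d)))
p = Rational(620399, 120) (p = Add(Add(65, Mul(-74, -69)), Mul(-1, Mul(Pow(Add(-16, -104), -1), Add(-17, -104)))) = Add(Add(65, 5106), Mul(-1, Mul(Pow(-120, -1), -121))) = Add(5171, Mul(-1, Mul(Rational(-1, 120), -121))) = Add(5171, Mul(-1, Rational(121, 120))) = Add(5171, Rational(-121, 120)) = Rational(620399, 120) ≈ 5170.0)
Add(p, Mul(-1, -34323)) = Add(Rational(620399, 120), Mul(-1, -34323)) = Add(Rational(620399, 120), 34323) = Rational(4739159, 120)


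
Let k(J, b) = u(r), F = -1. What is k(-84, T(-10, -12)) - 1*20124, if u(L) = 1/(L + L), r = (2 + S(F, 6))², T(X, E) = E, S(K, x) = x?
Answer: -2575871/128 ≈ -20124.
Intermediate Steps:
r = 64 (r = (2 + 6)² = 8² = 64)
u(L) = 1/(2*L)
k(J, b) = 1/128 (k(J, b) = (½)/64 = (½)*(1/64) = 1/128)
k(-84, T(-10, -12)) - 1*20124 = 1/128 - 1*20124 = 1/128 - 20124 = -2575871/128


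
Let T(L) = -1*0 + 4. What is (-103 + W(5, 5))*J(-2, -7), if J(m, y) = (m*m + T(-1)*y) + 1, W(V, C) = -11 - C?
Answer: 2737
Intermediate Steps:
T(L) = 4 (T(L) = 0 + 4 = 4)
J(m, y) = 1 + m**2 + 4*y (J(m, y) = (m*m + 4*y) + 1 = (m**2 + 4*y) + 1 = 1 + m**2 + 4*y)
(-103 + W(5, 5))*J(-2, -7) = (-103 + (-11 - 1*5))*(1 + (-2)**2 + 4*(-7)) = (-103 + (-11 - 5))*(1 + 4 - 28) = (-103 - 16)*(-23) = -119*(-23) = 2737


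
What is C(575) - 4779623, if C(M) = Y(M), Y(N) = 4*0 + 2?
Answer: -4779621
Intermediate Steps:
Y(N) = 2 (Y(N) = 0 + 2 = 2)
C(M) = 2
C(575) - 4779623 = 2 - 4779623 = -4779621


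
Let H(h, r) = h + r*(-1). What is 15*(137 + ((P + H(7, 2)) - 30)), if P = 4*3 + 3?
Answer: 1905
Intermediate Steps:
H(h, r) = h - r
P = 15 (P = 12 + 3 = 15)
15*(137 + ((P + H(7, 2)) - 30)) = 15*(137 + ((15 + (7 - 1*2)) - 30)) = 15*(137 + ((15 + (7 - 2)) - 30)) = 15*(137 + ((15 + 5) - 30)) = 15*(137 + (20 - 30)) = 15*(137 - 10) = 15*127 = 1905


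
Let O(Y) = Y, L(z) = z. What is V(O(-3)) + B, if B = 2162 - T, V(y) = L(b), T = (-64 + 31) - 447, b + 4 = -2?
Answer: 2636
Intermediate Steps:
b = -6 (b = -4 - 2 = -6)
T = -480 (T = -33 - 447 = -480)
V(y) = -6
B = 2642 (B = 2162 - 1*(-480) = 2162 + 480 = 2642)
V(O(-3)) + B = -6 + 2642 = 2636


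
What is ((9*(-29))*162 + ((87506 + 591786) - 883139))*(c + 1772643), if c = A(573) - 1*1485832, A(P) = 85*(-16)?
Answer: -70257769179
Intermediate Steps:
A(P) = -1360
c = -1487192 (c = -1360 - 1*1485832 = -1360 - 1485832 = -1487192)
((9*(-29))*162 + ((87506 + 591786) - 883139))*(c + 1772643) = ((9*(-29))*162 + ((87506 + 591786) - 883139))*(-1487192 + 1772643) = (-261*162 + (679292 - 883139))*285451 = (-42282 - 203847)*285451 = -246129*285451 = -70257769179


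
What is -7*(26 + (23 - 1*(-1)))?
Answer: -350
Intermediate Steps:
-7*(26 + (23 - 1*(-1))) = -7*(26 + (23 + 1)) = -7*(26 + 24) = -7*50 = -350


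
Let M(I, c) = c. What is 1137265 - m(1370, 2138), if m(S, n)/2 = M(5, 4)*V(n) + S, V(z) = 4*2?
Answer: 1134461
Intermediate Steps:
V(z) = 8
m(S, n) = 64 + 2*S (m(S, n) = 2*(4*8 + S) = 2*(32 + S) = 64 + 2*S)
1137265 - m(1370, 2138) = 1137265 - (64 + 2*1370) = 1137265 - (64 + 2740) = 1137265 - 1*2804 = 1137265 - 2804 = 1134461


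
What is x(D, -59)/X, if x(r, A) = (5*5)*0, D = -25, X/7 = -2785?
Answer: 0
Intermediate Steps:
X = -19495 (X = 7*(-2785) = -19495)
x(r, A) = 0 (x(r, A) = 25*0 = 0)
x(D, -59)/X = 0/(-19495) = 0*(-1/19495) = 0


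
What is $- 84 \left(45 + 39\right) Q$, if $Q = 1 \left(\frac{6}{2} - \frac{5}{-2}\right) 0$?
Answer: $0$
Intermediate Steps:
$Q = 0$ ($Q = 1 \left(6 \cdot \frac{1}{2} - - \frac{5}{2}\right) 0 = 1 \left(3 + \frac{5}{2}\right) 0 = 1 \cdot \frac{11}{2} \cdot 0 = \frac{11}{2} \cdot 0 = 0$)
$- 84 \left(45 + 39\right) Q = - 84 \left(45 + 39\right) 0 = \left(-84\right) 84 \cdot 0 = \left(-7056\right) 0 = 0$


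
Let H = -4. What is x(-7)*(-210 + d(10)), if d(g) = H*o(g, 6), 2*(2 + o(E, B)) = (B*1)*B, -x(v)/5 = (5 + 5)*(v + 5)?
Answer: -27400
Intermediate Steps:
x(v) = -250 - 50*v (x(v) = -5*(5 + 5)*(v + 5) = -50*(5 + v) = -5*(50 + 10*v) = -250 - 50*v)
o(E, B) = -2 + B²/2 (o(E, B) = -2 + ((B*1)*B)/2 = -2 + (B*B)/2 = -2 + B²/2)
d(g) = -64 (d(g) = -4*(-2 + (½)*6²) = -4*(-2 + (½)*36) = -4*(-2 + 18) = -4*16 = -64)
x(-7)*(-210 + d(10)) = (-250 - 50*(-7))*(-210 - 64) = (-250 + 350)*(-274) = 100*(-274) = -27400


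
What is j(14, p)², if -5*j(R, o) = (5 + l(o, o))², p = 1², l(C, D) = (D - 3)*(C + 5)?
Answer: 2401/25 ≈ 96.040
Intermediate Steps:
l(C, D) = (-3 + D)*(5 + C)
p = 1
j(R, o) = -(-10 + o² + 2*o)²/5 (j(R, o) = -(5 + (-15 - 3*o + 5*o + o*o))²/5 = -(5 + (-15 - 3*o + 5*o + o²))²/5 = -(5 + (-15 + o² + 2*o))²/5 = -(-10 + o² + 2*o)²/5)
j(14, p)² = (-(-10 + 1² + 2*1)²/5)² = (-(-10 + 1 + 2)²/5)² = (-⅕*(-7)²)² = (-⅕*49)² = (-49/5)² = 2401/25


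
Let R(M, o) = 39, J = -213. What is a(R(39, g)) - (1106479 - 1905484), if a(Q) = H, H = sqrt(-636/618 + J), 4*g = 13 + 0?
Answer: 799005 + I*sqrt(2270635)/103 ≈ 7.9901e+5 + 14.63*I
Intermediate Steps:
g = 13/4 (g = (13 + 0)/4 = (1/4)*13 = 13/4 ≈ 3.2500)
H = I*sqrt(2270635)/103 (H = sqrt(-636/618 - 213) = sqrt(-636*1/618 - 213) = sqrt(-106/103 - 213) = sqrt(-22045/103) = I*sqrt(2270635)/103 ≈ 14.63*I)
a(Q) = I*sqrt(2270635)/103
a(R(39, g)) - (1106479 - 1905484) = I*sqrt(2270635)/103 - (1106479 - 1905484) = I*sqrt(2270635)/103 - 1*(-799005) = I*sqrt(2270635)/103 + 799005 = 799005 + I*sqrt(2270635)/103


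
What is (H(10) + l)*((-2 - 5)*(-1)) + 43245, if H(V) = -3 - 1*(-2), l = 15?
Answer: 43343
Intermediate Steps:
H(V) = -1 (H(V) = -3 + 2 = -1)
(H(10) + l)*((-2 - 5)*(-1)) + 43245 = (-1 + 15)*((-2 - 5)*(-1)) + 43245 = 14*(-7*(-1)) + 43245 = 14*7 + 43245 = 98 + 43245 = 43343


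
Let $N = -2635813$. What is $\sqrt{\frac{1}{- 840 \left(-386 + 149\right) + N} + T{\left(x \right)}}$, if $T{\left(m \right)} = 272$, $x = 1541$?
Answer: $\frac{5 \sqrt{64601824623115}}{2436733} \approx 16.492$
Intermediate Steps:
$\sqrt{\frac{1}{- 840 \left(-386 + 149\right) + N} + T{\left(x \right)}} = \sqrt{\frac{1}{- 840 \left(-386 + 149\right) - 2635813} + 272} = \sqrt{\frac{1}{\left(-840\right) \left(-237\right) - 2635813} + 272} = \sqrt{\frac{1}{199080 - 2635813} + 272} = \sqrt{\frac{1}{-2436733} + 272} = \sqrt{- \frac{1}{2436733} + 272} = \sqrt{\frac{662791375}{2436733}} = \frac{5 \sqrt{64601824623115}}{2436733}$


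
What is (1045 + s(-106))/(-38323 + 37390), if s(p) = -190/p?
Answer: -55480/49449 ≈ -1.1220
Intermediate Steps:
(1045 + s(-106))/(-38323 + 37390) = (1045 - 190/(-106))/(-38323 + 37390) = (1045 - 190*(-1/106))/(-933) = (1045 + 95/53)*(-1/933) = (55480/53)*(-1/933) = -55480/49449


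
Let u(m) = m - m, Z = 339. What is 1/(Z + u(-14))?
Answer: 1/339 ≈ 0.0029499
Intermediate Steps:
u(m) = 0
1/(Z + u(-14)) = 1/(339 + 0) = 1/339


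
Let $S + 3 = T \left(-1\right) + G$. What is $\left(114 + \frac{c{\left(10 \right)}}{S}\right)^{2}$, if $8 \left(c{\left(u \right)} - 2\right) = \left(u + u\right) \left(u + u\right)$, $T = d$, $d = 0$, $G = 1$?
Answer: $7744$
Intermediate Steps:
$T = 0$
$c{\left(u \right)} = 2 + \frac{u^{2}}{2}$ ($c{\left(u \right)} = 2 + \frac{\left(u + u\right) \left(u + u\right)}{8} = 2 + \frac{2 u 2 u}{8} = 2 + \frac{4 u^{2}}{8} = 2 + \frac{u^{2}}{2}$)
$S = -2$ ($S = -3 + \left(0 \left(-1\right) + 1\right) = -3 + \left(0 + 1\right) = -3 + 1 = -2$)
$\left(114 + \frac{c{\left(10 \right)}}{S}\right)^{2} = \left(114 + \frac{2 + \frac{10^{2}}{2}}{-2}\right)^{2} = \left(114 + \left(2 + \frac{1}{2} \cdot 100\right) \left(- \frac{1}{2}\right)\right)^{2} = \left(114 + \left(2 + 50\right) \left(- \frac{1}{2}\right)\right)^{2} = \left(114 + 52 \left(- \frac{1}{2}\right)\right)^{2} = \left(114 - 26\right)^{2} = 88^{2} = 7744$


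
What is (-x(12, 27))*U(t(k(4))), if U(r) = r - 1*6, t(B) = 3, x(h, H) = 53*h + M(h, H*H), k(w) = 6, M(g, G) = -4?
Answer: 1896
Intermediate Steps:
x(h, H) = -4 + 53*h (x(h, H) = 53*h - 4 = -4 + 53*h)
U(r) = -6 + r (U(r) = r - 6 = -6 + r)
(-x(12, 27))*U(t(k(4))) = (-(-4 + 53*12))*(-6 + 3) = -(-4 + 636)*(-3) = -1*632*(-3) = -632*(-3) = 1896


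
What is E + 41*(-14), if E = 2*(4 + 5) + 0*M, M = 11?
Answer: -556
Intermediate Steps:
E = 18 (E = 2*(4 + 5) + 0*11 = 2*9 + 0 = 18 + 0 = 18)
E + 41*(-14) = 18 + 41*(-14) = 18 - 574 = -556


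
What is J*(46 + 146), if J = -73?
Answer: -14016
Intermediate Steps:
J*(46 + 146) = -73*(46 + 146) = -73*192 = -14016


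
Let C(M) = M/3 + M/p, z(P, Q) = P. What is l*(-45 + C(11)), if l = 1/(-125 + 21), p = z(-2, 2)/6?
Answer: 223/312 ≈ 0.71474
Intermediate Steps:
p = -⅓ (p = -2/6 = -2*⅙ = -⅓ ≈ -0.33333)
l = -1/104 (l = 1/(-104) = -1/104 ≈ -0.0096154)
C(M) = -8*M/3 (C(M) = M/3 + M/(-⅓) = M*(⅓) + M*(-3) = M/3 - 3*M = -8*M/3)
l*(-45 + C(11)) = -(-45 - 8/3*11)/104 = -(-45 - 88/3)/104 = -1/104*(-223/3) = 223/312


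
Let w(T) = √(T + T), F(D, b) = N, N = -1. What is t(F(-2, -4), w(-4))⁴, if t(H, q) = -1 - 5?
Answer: 1296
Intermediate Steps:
F(D, b) = -1
w(T) = √2*√T (w(T) = √(2*T) = √2*√T)
t(H, q) = -6
t(F(-2, -4), w(-4))⁴ = (-6)⁴ = 1296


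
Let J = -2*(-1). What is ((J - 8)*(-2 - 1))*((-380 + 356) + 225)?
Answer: 3618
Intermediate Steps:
J = 2
((J - 8)*(-2 - 1))*((-380 + 356) + 225) = ((2 - 8)*(-2 - 1))*((-380 + 356) + 225) = (-6*(-3))*(-24 + 225) = 18*201 = 3618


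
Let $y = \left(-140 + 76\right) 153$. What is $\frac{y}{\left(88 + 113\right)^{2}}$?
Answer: $- \frac{1088}{4489} \approx -0.24237$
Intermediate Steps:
$y = -9792$ ($y = \left(-64\right) 153 = -9792$)
$\frac{y}{\left(88 + 113\right)^{2}} = - \frac{9792}{\left(88 + 113\right)^{2}} = - \frac{9792}{201^{2}} = - \frac{9792}{40401} = \left(-9792\right) \frac{1}{40401} = - \frac{1088}{4489}$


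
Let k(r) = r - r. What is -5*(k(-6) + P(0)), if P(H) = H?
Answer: 0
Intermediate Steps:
k(r) = 0
-5*(k(-6) + P(0)) = -5*(0 + 0) = -5*0 = 0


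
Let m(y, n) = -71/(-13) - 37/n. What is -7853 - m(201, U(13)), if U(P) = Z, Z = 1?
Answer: -101679/13 ≈ -7821.5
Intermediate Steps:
U(P) = 1
m(y, n) = 71/13 - 37/n (m(y, n) = -71*(-1/13) - 37/n = 71/13 - 37/n)
-7853 - m(201, U(13)) = -7853 - (71/13 - 37/1) = -7853 - (71/13 - 37*1) = -7853 - (71/13 - 37) = -7853 - 1*(-410/13) = -7853 + 410/13 = -101679/13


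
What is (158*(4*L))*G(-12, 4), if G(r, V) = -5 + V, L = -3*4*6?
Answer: 45504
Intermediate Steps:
L = -72 (L = -12*6 = -72)
(158*(4*L))*G(-12, 4) = (158*(4*(-72)))*(-5 + 4) = (158*(-288))*(-1) = -45504*(-1) = 45504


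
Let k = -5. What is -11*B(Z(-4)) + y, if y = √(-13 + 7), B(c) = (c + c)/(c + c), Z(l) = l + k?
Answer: -11 + I*√6 ≈ -11.0 + 2.4495*I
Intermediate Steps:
Z(l) = -5 + l (Z(l) = l - 5 = -5 + l)
B(c) = 1 (B(c) = (2*c)/((2*c)) = (2*c)*(1/(2*c)) = 1)
y = I*√6 (y = √(-6) = I*√6 ≈ 2.4495*I)
-11*B(Z(-4)) + y = -11*1 + I*√6 = -11 + I*√6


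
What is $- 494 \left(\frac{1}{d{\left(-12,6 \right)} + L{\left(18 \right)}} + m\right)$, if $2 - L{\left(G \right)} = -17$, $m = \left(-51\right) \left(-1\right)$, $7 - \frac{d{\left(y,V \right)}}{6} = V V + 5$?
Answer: $- \frac{4660396}{185} \approx -25191.0$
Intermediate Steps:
$d{\left(y,V \right)} = 12 - 6 V^{2}$ ($d{\left(y,V \right)} = 42 - 6 \left(V V + 5\right) = 42 - 6 \left(V^{2} + 5\right) = 42 - 6 \left(5 + V^{2}\right) = 42 - \left(30 + 6 V^{2}\right) = 12 - 6 V^{2}$)
$m = 51$
$L{\left(G \right)} = 19$ ($L{\left(G \right)} = 2 - -17 = 2 + 17 = 19$)
$- 494 \left(\frac{1}{d{\left(-12,6 \right)} + L{\left(18 \right)}} + m\right) = - 494 \left(\frac{1}{\left(12 - 6 \cdot 6^{2}\right) + 19} + 51\right) = - 494 \left(\frac{1}{\left(12 - 216\right) + 19} + 51\right) = - 494 \left(\frac{1}{-204 + 19} + 51\right) = - 494 \left(\frac{1}{-185} + 51\right) = - 494 \left(- \frac{1}{185} + 51\right) = \left(-494\right) \frac{9434}{185} = - \frac{4660396}{185}$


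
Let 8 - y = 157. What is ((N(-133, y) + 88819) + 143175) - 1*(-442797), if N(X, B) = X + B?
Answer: 674509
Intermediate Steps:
y = -149 (y = 8 - 1*157 = 8 - 157 = -149)
N(X, B) = B + X
((N(-133, y) + 88819) + 143175) - 1*(-442797) = (((-149 - 133) + 88819) + 143175) - 1*(-442797) = ((-282 + 88819) + 143175) + 442797 = (88537 + 143175) + 442797 = 231712 + 442797 = 674509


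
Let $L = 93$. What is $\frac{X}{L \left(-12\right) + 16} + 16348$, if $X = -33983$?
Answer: $\frac{18016783}{1100} \approx 16379.0$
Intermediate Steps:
$\frac{X}{L \left(-12\right) + 16} + 16348 = - \frac{33983}{93 \left(-12\right) + 16} + 16348 = - \frac{33983}{-1116 + 16} + 16348 = - \frac{33983}{-1100} + 16348 = \left(-33983\right) \left(- \frac{1}{1100}\right) + 16348 = \frac{33983}{1100} + 16348 = \frac{18016783}{1100}$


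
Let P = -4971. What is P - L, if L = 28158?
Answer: -33129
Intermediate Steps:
P - L = -4971 - 1*28158 = -4971 - 28158 = -33129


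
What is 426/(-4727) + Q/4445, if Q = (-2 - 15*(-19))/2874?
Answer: -5440782439/60387094110 ≈ -0.090098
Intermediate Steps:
Q = 283/2874 (Q = (-2 + 285)*(1/2874) = 283*(1/2874) = 283/2874 ≈ 0.098469)
426/(-4727) + Q/4445 = 426/(-4727) + (283/2874)/4445 = 426*(-1/4727) + (283/2874)*(1/4445) = -426/4727 + 283/12774930 = -5440782439/60387094110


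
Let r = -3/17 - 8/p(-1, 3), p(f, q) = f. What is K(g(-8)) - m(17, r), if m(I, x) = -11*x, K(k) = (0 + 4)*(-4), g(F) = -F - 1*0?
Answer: 1191/17 ≈ 70.059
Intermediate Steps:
r = 133/17 (r = -3/17 - 8/(-1) = -3*1/17 - 8*(-1) = -3/17 + 8 = 133/17 ≈ 7.8235)
g(F) = -F (g(F) = -F + 0 = -F)
K(k) = -16 (K(k) = 4*(-4) = -16)
K(g(-8)) - m(17, r) = -16 - (-11)*133/17 = -16 - 1*(-1463/17) = -16 + 1463/17 = 1191/17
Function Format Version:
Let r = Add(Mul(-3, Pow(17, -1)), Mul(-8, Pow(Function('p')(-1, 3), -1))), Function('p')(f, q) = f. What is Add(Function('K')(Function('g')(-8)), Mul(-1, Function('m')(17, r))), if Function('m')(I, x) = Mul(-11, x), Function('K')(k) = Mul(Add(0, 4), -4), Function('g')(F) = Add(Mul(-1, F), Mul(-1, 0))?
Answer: Rational(1191, 17) ≈ 70.059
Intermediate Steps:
r = Rational(133, 17) (r = Add(Mul(-3, Pow(17, -1)), Mul(-8, Pow(-1, -1))) = Add(Mul(-3, Rational(1, 17)), Mul(-8, -1)) = Add(Rational(-3, 17), 8) = Rational(133, 17) ≈ 7.8235)
Function('g')(F) = Mul(-1, F) (Function('g')(F) = Add(Mul(-1, F), 0) = Mul(-1, F))
Function('K')(k) = -16 (Function('K')(k) = Mul(4, -4) = -16)
Add(Function('K')(Function('g')(-8)), Mul(-1, Function('m')(17, r))) = Add(-16, Mul(-1, Mul(-11, Rational(133, 17)))) = Add(-16, Mul(-1, Rational(-1463, 17))) = Add(-16, Rational(1463, 17)) = Rational(1191, 17)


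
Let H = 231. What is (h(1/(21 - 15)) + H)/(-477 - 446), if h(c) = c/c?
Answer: -232/923 ≈ -0.25135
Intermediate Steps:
h(c) = 1
(h(1/(21 - 15)) + H)/(-477 - 446) = (1 + 231)/(-477 - 446) = 232/(-923) = 232*(-1/923) = -232/923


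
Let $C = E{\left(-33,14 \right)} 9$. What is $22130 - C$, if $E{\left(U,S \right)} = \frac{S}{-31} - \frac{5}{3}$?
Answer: $\frac{686621}{31} \approx 22149.0$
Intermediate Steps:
$E{\left(U,S \right)} = - \frac{5}{3} - \frac{S}{31}$ ($E{\left(U,S \right)} = S \left(- \frac{1}{31}\right) - \frac{5}{3} = - \frac{S}{31} - \frac{5}{3} = - \frac{5}{3} - \frac{S}{31}$)
$C = - \frac{591}{31}$ ($C = \left(- \frac{5}{3} - \frac{14}{31}\right) 9 = \left(- \frac{197}{93}\right) 9 = - \frac{591}{31} \approx -19.065$)
$22130 - C = 22130 - - \frac{591}{31} = 22130 + \frac{591}{31} = \frac{686621}{31}$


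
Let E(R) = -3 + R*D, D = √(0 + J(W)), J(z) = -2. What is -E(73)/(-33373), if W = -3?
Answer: -3/33373 + 73*I*√2/33373 ≈ -8.9893e-5 + 0.0030934*I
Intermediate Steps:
D = I*√2 (D = √(0 - 2) = √(-2) = I*√2 ≈ 1.4142*I)
E(R) = -3 + I*R*√2 (E(R) = -3 + R*(I*√2) = -3 + I*R*√2)
-E(73)/(-33373) = -(-3 + I*73*√2)/(-33373) = -(-3 + 73*I*√2)*(-1)/33373 = -(3/33373 - 73*I*√2/33373) = -3/33373 + 73*I*√2/33373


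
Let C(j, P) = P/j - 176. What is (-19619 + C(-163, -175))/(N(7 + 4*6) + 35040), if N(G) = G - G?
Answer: -107547/190384 ≈ -0.56490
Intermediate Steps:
C(j, P) = -176 + P/j (C(j, P) = P/j - 176 = -176 + P/j)
N(G) = 0
(-19619 + C(-163, -175))/(N(7 + 4*6) + 35040) = (-19619 + (-176 - 175/(-163)))/(0 + 35040) = (-19619 + (-176 - 175*(-1/163)))/35040 = (-19619 + (-176 + 175/163))*(1/35040) = (-19619 - 28513/163)*(1/35040) = -3226410/163*1/35040 = -107547/190384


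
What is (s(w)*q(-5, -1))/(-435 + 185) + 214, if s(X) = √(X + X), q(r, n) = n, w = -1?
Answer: 214 + I*√2/250 ≈ 214.0 + 0.0056569*I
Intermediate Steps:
s(X) = √2*√X (s(X) = √(2*X) = √2*√X)
(s(w)*q(-5, -1))/(-435 + 185) + 214 = ((√2*√(-1))*(-1))/(-435 + 185) + 214 = ((√2*I)*(-1))/(-250) + 214 = ((I*√2)*(-1))*(-1/250) + 214 = -I*√2*(-1/250) + 214 = I*√2/250 + 214 = 214 + I*√2/250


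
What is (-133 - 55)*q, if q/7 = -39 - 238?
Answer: 364532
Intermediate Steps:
q = -1939 (q = 7*(-39 - 238) = 7*(-277) = -1939)
(-133 - 55)*q = (-133 - 55)*(-1939) = -188*(-1939) = 364532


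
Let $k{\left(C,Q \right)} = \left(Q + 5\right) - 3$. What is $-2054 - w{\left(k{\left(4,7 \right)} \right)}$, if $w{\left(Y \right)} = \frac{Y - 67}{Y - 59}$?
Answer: $- \frac{51379}{25} \approx -2055.2$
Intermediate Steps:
$k{\left(C,Q \right)} = 2 + Q$ ($k{\left(C,Q \right)} = \left(5 + Q\right) - 3 = 2 + Q$)
$w{\left(Y \right)} = \frac{-67 + Y}{-59 + Y}$
$-2054 - w{\left(k{\left(4,7 \right)} \right)} = -2054 - \frac{-67 + \left(2 + 7\right)}{-59 + \left(2 + 7\right)} = -2054 - \frac{-67 + 9}{-59 + 9} = -2054 - \frac{1}{-50} \left(-58\right) = -2054 - \left(- \frac{1}{50}\right) \left(-58\right) = -2054 - \frac{29}{25} = - \frac{51379}{25}$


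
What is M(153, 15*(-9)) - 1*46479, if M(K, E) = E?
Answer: -46614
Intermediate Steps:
M(153, 15*(-9)) - 1*46479 = 15*(-9) - 1*46479 = -135 - 46479 = -46614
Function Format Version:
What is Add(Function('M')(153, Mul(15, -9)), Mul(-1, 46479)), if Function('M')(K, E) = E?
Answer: -46614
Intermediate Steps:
Add(Function('M')(153, Mul(15, -9)), Mul(-1, 46479)) = Add(Mul(15, -9), Mul(-1, 46479)) = Add(-135, -46479) = -46614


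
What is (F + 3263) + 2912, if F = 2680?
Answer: 8855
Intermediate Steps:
(F + 3263) + 2912 = (2680 + 3263) + 2912 = 5943 + 2912 = 8855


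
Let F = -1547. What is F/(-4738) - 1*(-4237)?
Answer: 20076453/4738 ≈ 4237.3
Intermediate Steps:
F/(-4738) - 1*(-4237) = -1547/(-4738) - 1*(-4237) = -1547*(-1/4738) + 4237 = 1547/4738 + 4237 = 20076453/4738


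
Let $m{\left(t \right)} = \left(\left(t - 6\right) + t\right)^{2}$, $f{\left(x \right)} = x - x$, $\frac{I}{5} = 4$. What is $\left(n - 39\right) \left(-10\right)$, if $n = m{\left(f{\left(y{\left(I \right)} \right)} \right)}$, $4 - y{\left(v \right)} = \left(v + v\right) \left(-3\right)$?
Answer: $30$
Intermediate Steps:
$I = 20$ ($I = 5 \cdot 4 = 20$)
$y{\left(v \right)} = 4 + 6 v$ ($y{\left(v \right)} = 4 - \left(v + v\right) \left(-3\right) = 4 - 2 v \left(-3\right) = 4 - - 6 v = 4 + 6 v$)
$f{\left(x \right)} = 0$
$m{\left(t \right)} = \left(-6 + 2 t\right)^{2}$ ($m{\left(t \right)} = \left(\left(t - 6\right) + t\right)^{2} = \left(\left(-6 + t\right) + t\right)^{2} = \left(-6 + 2 t\right)^{2}$)
$n = 36$ ($n = 4 \left(-3 + 0\right)^{2} = 4 \left(-3\right)^{2} = 4 \cdot 9 = 36$)
$\left(n - 39\right) \left(-10\right) = \left(36 - 39\right) \left(-10\right) = \left(-3\right) \left(-10\right) = 30$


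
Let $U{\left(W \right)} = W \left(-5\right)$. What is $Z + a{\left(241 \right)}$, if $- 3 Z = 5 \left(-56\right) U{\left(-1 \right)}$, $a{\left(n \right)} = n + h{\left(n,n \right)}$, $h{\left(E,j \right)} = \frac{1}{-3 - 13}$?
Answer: $\frac{33965}{48} \approx 707.6$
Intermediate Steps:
$h{\left(E,j \right)} = - \frac{1}{16}$ ($h{\left(E,j \right)} = \frac{1}{-16} = - \frac{1}{16}$)
$U{\left(W \right)} = - 5 W$
$a{\left(n \right)} = - \frac{1}{16} + n$ ($a{\left(n \right)} = n - \frac{1}{16} = - \frac{1}{16} + n$)
$Z = \frac{1400}{3}$ ($Z = - \frac{5 \left(-56\right) \left(\left(-5\right) \left(-1\right)\right)}{3} = - \frac{\left(-280\right) 5}{3} = \left(- \frac{1}{3}\right) \left(-1400\right) = \frac{1400}{3} \approx 466.67$)
$Z + a{\left(241 \right)} = \frac{1400}{3} + \left(- \frac{1}{16} + 241\right) = \frac{1400}{3} + \frac{3855}{16} = \frac{33965}{48}$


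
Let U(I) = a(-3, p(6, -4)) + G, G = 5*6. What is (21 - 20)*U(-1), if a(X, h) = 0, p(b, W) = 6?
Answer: 30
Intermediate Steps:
G = 30
U(I) = 30 (U(I) = 0 + 30 = 30)
(21 - 20)*U(-1) = (21 - 20)*30 = 1*30 = 30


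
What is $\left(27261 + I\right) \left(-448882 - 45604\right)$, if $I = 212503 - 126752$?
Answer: $-55882851832$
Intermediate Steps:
$I = 85751$ ($I = 212503 - 126752 = 85751$)
$\left(27261 + I\right) \left(-448882 - 45604\right) = \left(27261 + 85751\right) \left(-448882 - 45604\right) = 113012 \left(-448882 - 45604\right) = 113012 \left(-494486\right) = -55882851832$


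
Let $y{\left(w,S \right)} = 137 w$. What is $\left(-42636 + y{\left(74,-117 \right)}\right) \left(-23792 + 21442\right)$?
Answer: $76370300$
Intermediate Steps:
$\left(-42636 + y{\left(74,-117 \right)}\right) \left(-23792 + 21442\right) = \left(-42636 + 137 \cdot 74\right) \left(-23792 + 21442\right) = \left(-42636 + 10138\right) \left(-2350\right) = \left(-32498\right) \left(-2350\right) = 76370300$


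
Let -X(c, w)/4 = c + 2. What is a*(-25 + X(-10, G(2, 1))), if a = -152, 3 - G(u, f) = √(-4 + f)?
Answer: -1064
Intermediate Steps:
G(u, f) = 3 - √(-4 + f)
X(c, w) = -8 - 4*c (X(c, w) = -4*(c + 2) = -4*(2 + c) = -8 - 4*c)
a*(-25 + X(-10, G(2, 1))) = -152*(-25 + (-8 - 4*(-10))) = -152*(-25 + (-8 + 40)) = -152*(-25 + 32) = -152*7 = -1064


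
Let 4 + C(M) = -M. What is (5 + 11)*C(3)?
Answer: -112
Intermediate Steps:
C(M) = -4 - M
(5 + 11)*C(3) = (5 + 11)*(-4 - 1*3) = 16*(-4 - 3) = 16*(-7) = -112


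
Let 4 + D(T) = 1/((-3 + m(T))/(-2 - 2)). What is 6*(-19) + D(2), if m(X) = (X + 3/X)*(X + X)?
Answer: -1302/11 ≈ -118.36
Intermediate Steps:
m(X) = 2*X*(X + 3/X) (m(X) = (X + 3/X)*(2*X) = 2*X*(X + 3/X))
D(T) = -4 + 1/(-¾ - T²/2) (D(T) = -4 + 1/((-3 + (6 + 2*T²))/(-2 - 2)) = -4 + 1/((3 + 2*T²)/(-4)) = -4 + 1/((3 + 2*T²)*(-¼)) = -4 + 1/(-¾ - T²/2))
6*(-19) + D(2) = 6*(-19) + 8*(-2 - 1*2²)/(3 + 2*2²) = -114 + 8*(-2 - 1*4)/(3 + 2*4) = -114 + 8*(-2 - 4)/(3 + 8) = -114 + 8*(-6)/11 = -114 + 8*(1/11)*(-6) = -114 - 48/11 = -1302/11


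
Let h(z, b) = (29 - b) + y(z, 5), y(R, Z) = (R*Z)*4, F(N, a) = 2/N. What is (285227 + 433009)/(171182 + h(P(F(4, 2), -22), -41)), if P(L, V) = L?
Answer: 359118/85631 ≈ 4.1938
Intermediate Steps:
y(R, Z) = 4*R*Z
h(z, b) = 29 - b + 20*z (h(z, b) = (29 - b) + 4*z*5 = (29 - b) + 20*z = 29 - b + 20*z)
(285227 + 433009)/(171182 + h(P(F(4, 2), -22), -41)) = (285227 + 433009)/(171182 + (29 - 1*(-41) + 20*(2/4))) = 718236/(171182 + (29 + 41 + 20*(2*(¼)))) = 718236/(171182 + (29 + 41 + 20*(½))) = 718236/(171182 + (29 + 41 + 10)) = 718236/(171182 + 80) = 718236/171262 = 718236*(1/171262) = 359118/85631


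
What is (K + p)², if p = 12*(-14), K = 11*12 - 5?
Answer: 1681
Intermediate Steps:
K = 127 (K = 132 - 5 = 127)
p = -168
(K + p)² = (127 - 168)² = (-41)² = 1681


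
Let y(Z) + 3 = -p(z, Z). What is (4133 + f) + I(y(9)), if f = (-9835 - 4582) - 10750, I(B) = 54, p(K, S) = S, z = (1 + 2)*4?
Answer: -20980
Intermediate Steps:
z = 12 (z = 3*4 = 12)
y(Z) = -3 - Z
f = -25167 (f = -14417 - 10750 = -25167)
(4133 + f) + I(y(9)) = (4133 - 25167) + 54 = -21034 + 54 = -20980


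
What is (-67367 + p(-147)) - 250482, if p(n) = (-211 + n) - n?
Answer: -318060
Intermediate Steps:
p(n) = -211
(-67367 + p(-147)) - 250482 = (-67367 - 211) - 250482 = -67578 - 250482 = -318060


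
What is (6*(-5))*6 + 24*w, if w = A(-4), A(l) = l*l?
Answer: 204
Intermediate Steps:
A(l) = l²
w = 16 (w = (-4)² = 16)
(6*(-5))*6 + 24*w = (6*(-5))*6 + 24*16 = -30*6 + 384 = -180 + 384 = 204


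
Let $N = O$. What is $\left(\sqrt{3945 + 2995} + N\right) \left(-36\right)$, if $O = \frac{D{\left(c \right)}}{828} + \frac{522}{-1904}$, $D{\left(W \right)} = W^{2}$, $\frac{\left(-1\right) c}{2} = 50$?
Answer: $- \frac{2325973}{5474} - 72 \sqrt{1735} \approx -3424.0$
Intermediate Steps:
$c = -100$ ($c = \left(-2\right) 50 = -100$)
$O = \frac{2325973}{197064}$ ($O = \frac{\left(-100\right)^{2}}{828} + \frac{522}{-1904} = 10000 \cdot \frac{1}{828} + 522 \left(- \frac{1}{1904}\right) = \frac{2500}{207} - \frac{261}{952} = \frac{2325973}{197064} \approx 11.803$)
$N = \frac{2325973}{197064} \approx 11.803$
$\left(\sqrt{3945 + 2995} + N\right) \left(-36\right) = \left(\sqrt{3945 + 2995} + \frac{2325973}{197064}\right) \left(-36\right) = \left(\sqrt{6940} + \frac{2325973}{197064}\right) \left(-36\right) = \left(2 \sqrt{1735} + \frac{2325973}{197064}\right) \left(-36\right) = \left(\frac{2325973}{197064} + 2 \sqrt{1735}\right) \left(-36\right) = - \frac{2325973}{5474} - 72 \sqrt{1735}$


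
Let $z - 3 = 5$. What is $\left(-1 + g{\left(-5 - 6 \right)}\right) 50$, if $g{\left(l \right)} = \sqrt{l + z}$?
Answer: $-50 + 50 i \sqrt{3} \approx -50.0 + 86.603 i$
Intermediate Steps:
$z = 8$ ($z = 3 + 5 = 8$)
$g{\left(l \right)} = \sqrt{8 + l}$ ($g{\left(l \right)} = \sqrt{l + 8} = \sqrt{8 + l}$)
$\left(-1 + g{\left(-5 - 6 \right)}\right) 50 = \left(-1 + \sqrt{8 - 11}\right) 50 = \left(-1 + \sqrt{-3}\right) 50 = \left(-1 + i \sqrt{3}\right) 50 = -50 + 50 i \sqrt{3}$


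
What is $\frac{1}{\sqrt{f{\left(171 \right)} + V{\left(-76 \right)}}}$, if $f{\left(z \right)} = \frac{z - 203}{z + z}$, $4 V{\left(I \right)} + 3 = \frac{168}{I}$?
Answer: $- \frac{6 i \sqrt{18145}}{955} \approx - 0.8463 i$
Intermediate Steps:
$V{\left(I \right)} = - \frac{3}{4} + \frac{42}{I}$ ($V{\left(I \right)} = - \frac{3}{4} + \frac{168 \frac{1}{I}}{4} = - \frac{3}{4} + \frac{42}{I}$)
$f{\left(z \right)} = \frac{-203 + z}{2 z}$
$\frac{1}{\sqrt{f{\left(171 \right)} + V{\left(-76 \right)}}} = \frac{1}{\sqrt{\frac{-203 + 171}{2 \cdot 171} - \left(\frac{3}{4} - \frac{42}{-76}\right)}} = \frac{1}{\sqrt{\frac{1}{2} \cdot \frac{1}{171} \left(-32\right) + \left(- \frac{3}{4} + 42 \left(- \frac{1}{76}\right)\right)}} = \frac{1}{\sqrt{- \frac{16}{171} - \frac{99}{76}}} = \frac{1}{\sqrt{- \frac{955}{684}}} = \frac{1}{\frac{1}{114} i \sqrt{18145}} = - \frac{6 i \sqrt{18145}}{955}$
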